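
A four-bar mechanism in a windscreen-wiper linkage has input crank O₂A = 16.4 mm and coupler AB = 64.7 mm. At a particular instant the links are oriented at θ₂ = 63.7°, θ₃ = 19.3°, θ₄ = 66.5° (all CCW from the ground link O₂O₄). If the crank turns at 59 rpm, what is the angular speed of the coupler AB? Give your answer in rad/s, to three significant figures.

ω₂ = 6.178 rad/s (from 59 rpm).
Differentiating the loop-closure r₂e^{iθ₂}+r₃e^{iθ₃}=r₁+r₄e^{iθ₄} gives r₂ω₂e^{iθ₂}+r₃ω₃e^{iθ₃}=r₄ω₄e^{iθ₄}.
Eliminating the other unknown: ω₃ = r₂ω₂ sin(θ₄−θ₂) / [r₃ sin(θ₃−θ₄)].
Numerator sine = +0.04885; denominator sine = -0.73373.
Result = 0.0164·6.178·(+0.04885) / (0.0647·(-0.73373)) = -0.10427 rad/s; magnitude 0.10427 rad/s.

0.104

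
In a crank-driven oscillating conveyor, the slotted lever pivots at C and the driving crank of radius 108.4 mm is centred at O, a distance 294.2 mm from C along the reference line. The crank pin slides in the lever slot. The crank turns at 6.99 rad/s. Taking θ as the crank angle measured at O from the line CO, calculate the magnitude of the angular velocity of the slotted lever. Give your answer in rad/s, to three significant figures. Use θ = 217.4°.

1.99

ω = 6.99 rad/s
Crank pin A relative to C: A = (d + r cosθ, r sinθ); lever angle φ = atan2(r sinθ, d + r cosθ).
Differentiating tanφ: φ̇ = rω(d cosθ + r)/(d² + r² + 2dr cosθ).
d² + r² + 2dr cosθ = |CA|² = 0.0476344 m²;  d cosθ + r = -0.12532 m.
|ω_lever| = |0.1084·6.99·-0.12532| / 0.0476344 = 1.9934 rad/s.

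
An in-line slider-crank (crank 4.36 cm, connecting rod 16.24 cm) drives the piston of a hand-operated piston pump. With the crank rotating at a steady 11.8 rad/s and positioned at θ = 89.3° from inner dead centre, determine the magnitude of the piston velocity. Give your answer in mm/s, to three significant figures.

516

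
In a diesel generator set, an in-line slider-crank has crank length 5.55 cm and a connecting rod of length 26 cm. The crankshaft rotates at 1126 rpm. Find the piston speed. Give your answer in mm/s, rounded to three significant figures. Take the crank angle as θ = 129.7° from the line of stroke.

ω = 2π·1126/60 = 117.9 rad/s
For an in-line slider-crank, x = r cosθ + √(L² − r² sin²θ), so v = −rω sinθ·[1 + r cosθ/√(L² − r² sin²θ)].
With r = 0.0555 m, L = 0.26 m, θ = 129.7°: √(L² − r² sin²θ) = 0.25647 m.
v = −0.0555·117.9·0.76940·[1 + 0.0555·-0.63877/0.25647] = -4.3391 m/s.
|v| = 4.3391 m/s = 4339.1 mm/s.

4340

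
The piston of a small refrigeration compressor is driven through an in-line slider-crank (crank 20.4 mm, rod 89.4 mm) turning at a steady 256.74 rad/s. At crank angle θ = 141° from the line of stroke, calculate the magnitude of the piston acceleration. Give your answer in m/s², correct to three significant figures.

ω = 256.7 rad/s
x(θ) = r cosθ + √(L² − r² sin²θ); with ω constant, a = ω²·d²x/dθ².
d²x/dθ² = −r cosθ − r²(cos2θ)/√u − r⁴ sin²2θ/(4u^{3/2}),  u = L² − r² sin²θ = 0.00782754 m².
Substituting r = 0.0204 m, L = 0.0894 m, θ = 141°: d²x/dθ² = +0.014816 m.
a = ω²·d²x/dθ² = (256.7)²·(+0.014816) = +976.6 m/s²;  |a| = 976.6 m/s².

977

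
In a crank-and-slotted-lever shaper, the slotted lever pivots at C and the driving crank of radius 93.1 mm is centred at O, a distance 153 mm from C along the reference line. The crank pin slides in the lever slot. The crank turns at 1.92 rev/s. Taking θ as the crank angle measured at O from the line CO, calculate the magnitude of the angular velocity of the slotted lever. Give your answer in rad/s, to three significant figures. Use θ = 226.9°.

ω = 12.06 rad/s (from 1.92 rev/s).
Crank pin A relative to C: A = (d + r cosθ, r sinθ); lever angle φ = atan2(r sinθ, d + r cosθ).
Differentiating tanφ: φ̇ = rω(d cosθ + r)/(d² + r² + 2dr cosθ).
d² + r² + 2dr cosθ = |CA|² = 0.0126111 m²;  d cosθ + r = -0.011441 m.
|ω_lever| = |0.0931·12.06·-0.011441| / 0.0126111 = 1.0189 rad/s.

1.02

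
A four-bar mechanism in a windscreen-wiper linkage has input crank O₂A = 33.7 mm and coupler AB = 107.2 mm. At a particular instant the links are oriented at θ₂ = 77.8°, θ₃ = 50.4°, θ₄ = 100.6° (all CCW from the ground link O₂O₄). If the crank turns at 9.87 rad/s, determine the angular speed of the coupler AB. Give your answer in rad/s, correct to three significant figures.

1.57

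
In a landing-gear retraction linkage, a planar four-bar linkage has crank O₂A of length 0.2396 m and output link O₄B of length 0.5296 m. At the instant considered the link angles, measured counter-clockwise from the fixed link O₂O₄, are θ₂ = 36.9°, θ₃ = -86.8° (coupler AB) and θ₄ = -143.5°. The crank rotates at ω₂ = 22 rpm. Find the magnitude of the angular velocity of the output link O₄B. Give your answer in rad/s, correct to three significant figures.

1.04

ω₂ = 2.304 rad/s (from 22 rpm).
Differentiating the loop-closure r₂e^{iθ₂}+r₃e^{iθ₃}=r₁+r₄e^{iθ₄} gives r₂ω₂e^{iθ₂}+r₃ω₃e^{iθ₃}=r₄ω₄e^{iθ₄}.
Eliminating the other unknown: ω₄ = r₂ω₂ sin(θ₂−θ₃) / [r₄ sin(θ₄−θ₃)].
Numerator sine = +0.83195; denominator sine = -0.83581.
Result = 0.2396·2.304·(+0.83195) / (0.5296·(-0.83581)) = -1.0375 rad/s; magnitude 1.0375 rad/s.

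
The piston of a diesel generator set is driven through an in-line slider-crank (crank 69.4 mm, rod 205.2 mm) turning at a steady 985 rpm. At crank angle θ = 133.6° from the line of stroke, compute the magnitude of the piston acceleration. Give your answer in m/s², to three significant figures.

514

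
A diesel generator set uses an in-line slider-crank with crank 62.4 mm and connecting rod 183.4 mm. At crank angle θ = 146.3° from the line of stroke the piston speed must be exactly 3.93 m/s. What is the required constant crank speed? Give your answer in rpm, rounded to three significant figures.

1520

For an in-line slider-crank, |v_piston| = rω|sinθ|·[1 + r cosθ/√(L² − r² sin²θ)].
With r = 0.0624 m, L = 0.1834 m, θ = 146.3°: the bracketed kinematic factor |dx/dθ| = 0.024643 m.
ω = v/|dx/dθ| = 3.93/0.024643 = 159.48 rad/s.
N = 60ω/(2π) = 1522.9 rpm.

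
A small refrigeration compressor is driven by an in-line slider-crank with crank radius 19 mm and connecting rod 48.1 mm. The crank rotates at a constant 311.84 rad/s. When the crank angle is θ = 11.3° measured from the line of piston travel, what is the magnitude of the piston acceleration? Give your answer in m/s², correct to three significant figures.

ω = 311.8 rad/s
x(θ) = r cosθ + √(L² − r² sin²θ); with ω constant, a = ω²·d²x/dθ².
d²x/dθ² = −r cosθ − r²(cos2θ)/√u − r⁴ sin²2θ/(4u^{3/2}),  u = L² − r² sin²θ = 0.00229975 m².
Substituting r = 0.019 m, L = 0.0481 m, θ = 11.3°: d²x/dθ² = -0.025625 m.
a = ω²·d²x/dθ² = (311.8)²·(-0.025625) = -2491.9 m/s²;  |a| = 2491.9 m/s².

2490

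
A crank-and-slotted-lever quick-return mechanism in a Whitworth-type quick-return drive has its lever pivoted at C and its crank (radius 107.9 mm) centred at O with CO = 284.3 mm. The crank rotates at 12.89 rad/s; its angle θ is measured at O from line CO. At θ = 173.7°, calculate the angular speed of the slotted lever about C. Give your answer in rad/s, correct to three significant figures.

ω = 12.89 rad/s
Crank pin A relative to C: A = (d + r cosθ, r sinθ); lever angle φ = atan2(r sinθ, d + r cosθ).
Differentiating tanφ: φ̇ = rω(d cosθ + r)/(d² + r² + 2dr cosθ).
d² + r² + 2dr cosθ = |CA|² = 0.0314875 m²;  d cosθ + r = -0.17468 m.
|ω_lever| = |0.1079·12.89·-0.17468| / 0.0314875 = 7.7159 rad/s.

7.72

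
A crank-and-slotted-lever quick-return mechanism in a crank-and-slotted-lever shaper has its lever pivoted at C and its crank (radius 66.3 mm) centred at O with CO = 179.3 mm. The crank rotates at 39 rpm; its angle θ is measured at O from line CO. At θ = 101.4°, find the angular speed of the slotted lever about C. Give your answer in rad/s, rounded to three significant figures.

ω = 4.084 rad/s (from 39 rpm).
Crank pin A relative to C: A = (d + r cosθ, r sinθ); lever angle φ = atan2(r sinθ, d + r cosθ).
Differentiating tanφ: φ̇ = rω(d cosθ + r)/(d² + r² + 2dr cosθ).
d² + r² + 2dr cosθ = |CA|² = 0.0318448 m²;  d cosθ + r = +0.03086 m.
|ω_lever| = |0.0663·4.084·+0.03086| / 0.0318448 = 0.2624 rad/s.

0.262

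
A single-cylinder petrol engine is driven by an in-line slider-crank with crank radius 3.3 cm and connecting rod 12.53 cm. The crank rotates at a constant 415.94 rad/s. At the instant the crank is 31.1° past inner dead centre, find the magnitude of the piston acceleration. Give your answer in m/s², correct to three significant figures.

5620

ω = 415.9 rad/s
x(θ) = r cosθ + √(L² − r² sin²θ); with ω constant, a = ω²·d²x/dθ².
d²x/dθ² = −r cosθ − r²(cos2θ)/√u − r⁴ sin²2θ/(4u^{3/2}),  u = L² − r² sin²θ = 0.0154095 m².
Substituting r = 0.033 m, L = 0.1253 m, θ = 31.1°: d²x/dθ² = -0.03247 m.
a = ω²·d²x/dθ² = (415.9)²·(-0.03247) = -5617.4 m/s²;  |a| = 5617.4 m/s².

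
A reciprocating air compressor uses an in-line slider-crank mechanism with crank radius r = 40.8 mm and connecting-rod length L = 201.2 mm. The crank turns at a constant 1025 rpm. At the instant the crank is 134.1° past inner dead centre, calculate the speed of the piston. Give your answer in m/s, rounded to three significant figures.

2.70

ω = 2π·1025/60 = 107.3 rad/s
For an in-line slider-crank, x = r cosθ + √(L² − r² sin²θ), so v = −rω sinθ·[1 + r cosθ/√(L² − r² sin²θ)].
With r = 0.0408 m, L = 0.2012 m, θ = 134.1°: √(L² − r² sin²θ) = 0.19906 m.
v = −0.0408·107.3·0.71813·[1 + 0.0408·-0.69591/0.19906] = -2.6964 m/s.
|v| = 2.6964 m/s.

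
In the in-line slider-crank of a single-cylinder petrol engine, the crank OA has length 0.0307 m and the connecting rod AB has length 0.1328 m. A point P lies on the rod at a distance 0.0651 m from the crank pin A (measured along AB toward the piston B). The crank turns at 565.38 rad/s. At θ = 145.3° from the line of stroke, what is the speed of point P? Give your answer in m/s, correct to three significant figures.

ω = 565.4 rad/s.  Crank-pin speed |V_A| = rω = 17.357 m/s, perpendicular to OA.
Rod angle: sinφ = −(r/L) sinθ ⇒ φ = -7.562°; ω_rod = −rω cosθ/√(L²−r²sin²θ) = +108.4 rad/s.
V_P = V_A + ω_rod × AP, with AP = 0.0651 m along the rod.
Components: V_Px = −rω sinθ − a·ω_rod·sinφ = -8.9524 m/s;  V_Py = rω cosθ + a·ω_rod·cosφ = -7.2747 m/s.
|V_P| = √(V_Px² + V_Py²) = 11.535 m/s.

11.5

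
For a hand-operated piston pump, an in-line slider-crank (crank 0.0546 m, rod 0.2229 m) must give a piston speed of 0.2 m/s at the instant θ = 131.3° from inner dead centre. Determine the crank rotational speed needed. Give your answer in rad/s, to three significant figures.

5.84

For an in-line slider-crank, |v_piston| = rω|sinθ|·[1 + r cosθ/√(L² − r² sin²θ)].
With r = 0.0546 m, L = 0.2229 m, θ = 131.3°: the bracketed kinematic factor |dx/dθ| = 0.034272 m.
ω = v/|dx/dθ| = 0.2/0.034272 = 5.8356 rad/s.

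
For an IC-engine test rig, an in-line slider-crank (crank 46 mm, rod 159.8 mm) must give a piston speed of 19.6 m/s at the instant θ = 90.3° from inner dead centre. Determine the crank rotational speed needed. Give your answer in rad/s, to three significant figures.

427

For an in-line slider-crank, |v_piston| = rω|sinθ|·[1 + r cosθ/√(L² − r² sin²θ)].
With r = 0.046 m, L = 0.1598 m, θ = 90.3°: the bracketed kinematic factor |dx/dθ| = 0.045927 m.
ω = v/|dx/dθ| = 19.6/0.045927 = 426.76 rad/s.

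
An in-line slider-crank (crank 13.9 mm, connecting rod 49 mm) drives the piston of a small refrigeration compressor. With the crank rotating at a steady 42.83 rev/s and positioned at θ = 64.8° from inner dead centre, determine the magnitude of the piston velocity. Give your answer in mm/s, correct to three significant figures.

3810

ω = 2π·42.8 = 269.1 rad/s
For an in-line slider-crank, x = r cosθ + √(L² − r² sin²θ), so v = −rω sinθ·[1 + r cosθ/√(L² − r² sin²θ)].
With r = 0.0139 m, L = 0.049 m, θ = 64.8°: √(L² − r² sin²θ) = 0.047358 m.
v = −0.0139·269.1·0.90483·[1 + 0.0139·0.42578/0.047358] = -3.8076 m/s.
|v| = 3.8076 m/s = 3807.6 mm/s.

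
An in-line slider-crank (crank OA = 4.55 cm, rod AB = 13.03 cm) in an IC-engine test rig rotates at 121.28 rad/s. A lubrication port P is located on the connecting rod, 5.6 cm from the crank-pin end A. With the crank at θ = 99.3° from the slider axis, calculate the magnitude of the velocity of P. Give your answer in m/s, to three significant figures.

5.33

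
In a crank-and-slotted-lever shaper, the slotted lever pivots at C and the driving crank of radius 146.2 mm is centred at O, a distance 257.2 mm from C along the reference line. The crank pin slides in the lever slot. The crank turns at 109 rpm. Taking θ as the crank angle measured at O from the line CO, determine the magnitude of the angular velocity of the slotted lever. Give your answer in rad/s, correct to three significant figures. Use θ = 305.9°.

ω = 11.41 rad/s (from 109 rpm).
Crank pin A relative to C: A = (d + r cosθ, r sinθ); lever angle φ = atan2(r sinθ, d + r cosθ).
Differentiating tanφ: φ̇ = rω(d cosθ + r)/(d² + r² + 2dr cosθ).
d² + r² + 2dr cosθ = |CA|² = 0.131625 m²;  d cosθ + r = +0.29701 m.
|ω_lever| = |0.1462·11.41·+0.29701| / 0.131625 = 3.7657 rad/s.

3.77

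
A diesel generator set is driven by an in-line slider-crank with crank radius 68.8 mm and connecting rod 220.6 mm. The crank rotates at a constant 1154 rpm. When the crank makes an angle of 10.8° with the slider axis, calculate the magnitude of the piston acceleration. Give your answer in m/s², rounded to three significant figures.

ω = 2π·1154/60 = 120.8 rad/s
x(θ) = r cosθ + √(L² − r² sin²θ); with ω constant, a = ω²·d²x/dθ².
d²x/dθ² = −r cosθ − r²(cos2θ)/√u − r⁴ sin²2θ/(4u^{3/2}),  u = L² − r² sin²θ = 0.0484982 m².
Substituting r = 0.0688 m, L = 0.2206 m, θ = 10.8°: d²x/dθ² = -0.087637 m.
a = ω²·d²x/dθ² = (120.8)²·(-0.087637) = -1279.8 m/s²;  |a| = 1279.8 m/s².

1280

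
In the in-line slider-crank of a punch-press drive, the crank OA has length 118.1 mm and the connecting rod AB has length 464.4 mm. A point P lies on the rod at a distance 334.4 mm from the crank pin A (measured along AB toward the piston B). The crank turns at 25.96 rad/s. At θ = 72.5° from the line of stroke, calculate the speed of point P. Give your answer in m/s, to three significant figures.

ω = 25.96 rad/s.  Crank-pin speed |V_A| = rω = 3.0659 m/s, perpendicular to OA.
Rod angle: sinφ = −(r/L) sinθ ⇒ φ = -14.036°; ω_rod = −rω cosθ/√(L²−r²sin²θ) = -2.0463 rad/s.
V_P = V_A + ω_rod × AP, with AP = 0.3344 m along the rod.
Components: V_Px = −rω sinθ − a·ω_rod·sinφ = -3.0899 m/s;  V_Py = rω cosθ + a·ω_rod·cosφ = +0.25808 m/s.
|V_P| = √(V_Px² + V_Py²) = 3.1007 m/s.

3.10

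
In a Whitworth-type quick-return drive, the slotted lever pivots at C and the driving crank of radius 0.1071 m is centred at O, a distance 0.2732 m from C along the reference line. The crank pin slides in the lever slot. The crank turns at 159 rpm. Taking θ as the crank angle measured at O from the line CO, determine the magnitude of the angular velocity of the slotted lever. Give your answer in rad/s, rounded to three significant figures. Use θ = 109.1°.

ω = 16.65 rad/s (from 159 rpm).
Crank pin A relative to C: A = (d + r cosθ, r sinθ); lever angle φ = atan2(r sinθ, d + r cosθ).
Differentiating tanφ: φ̇ = rω(d cosθ + r)/(d² + r² + 2dr cosθ).
d² + r² + 2dr cosθ = |CA|² = 0.06696 m²;  d cosθ + r = +0.017704 m.
|ω_lever| = |0.1071·16.65·+0.017704| / 0.06696 = 0.47149 rad/s.

0.471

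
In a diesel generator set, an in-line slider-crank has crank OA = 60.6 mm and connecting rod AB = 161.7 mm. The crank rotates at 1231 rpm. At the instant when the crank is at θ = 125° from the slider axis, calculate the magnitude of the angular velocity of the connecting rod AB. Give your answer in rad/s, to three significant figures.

29.1

ω = 128.9 rad/s (converted from 1231 rpm).
The rod makes angle φ with the slider axis where L sinφ = r sinθ; differentiating, L cosφ·φ̇ = r ω cosθ.
L cosφ = √(L² − r² sin²θ) = 0.15389 m.
|ω_rod| = r ω |cosθ| / √(L² − r² sin²θ) = 0.0606·128.9·0.57358/0.15389 = 29.116 rad/s.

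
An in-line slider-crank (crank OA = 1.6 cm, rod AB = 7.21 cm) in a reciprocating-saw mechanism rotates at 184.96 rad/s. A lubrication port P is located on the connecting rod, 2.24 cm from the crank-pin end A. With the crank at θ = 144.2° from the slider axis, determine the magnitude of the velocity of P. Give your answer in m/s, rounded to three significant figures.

2.33

ω = 185 rad/s.  Crank-pin speed |V_A| = rω = 2.9594 m/s, perpendicular to OA.
Rod angle: sinφ = −(r/L) sinθ ⇒ φ = -7.459°; ω_rod = −rω cosθ/√(L²−r²sin²θ) = +33.574 rad/s.
V_P = V_A + ω_rod × AP, with AP = 0.0224 m along the rod.
Components: V_Px = −rω sinθ − a·ω_rod·sinφ = -1.6335 m/s;  V_Py = rω cosθ + a·ω_rod·cosφ = -1.6545 m/s.
|V_P| = √(V_Px² + V_Py²) = 2.325 m/s.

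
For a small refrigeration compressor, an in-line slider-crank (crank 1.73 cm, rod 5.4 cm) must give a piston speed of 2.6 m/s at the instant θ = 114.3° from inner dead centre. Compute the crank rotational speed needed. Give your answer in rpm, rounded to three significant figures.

1830

For an in-line slider-crank, |v_piston| = rω|sinθ|·[1 + r cosθ/√(L² − r² sin²θ)].
With r = 0.0173 m, L = 0.054 m, θ = 114.3°: the bracketed kinematic factor |dx/dθ| = 0.013594 m.
ω = v/|dx/dθ| = 2.6/0.013594 = 191.26 rad/s.
N = 60ω/(2π) = 1826.4 rpm.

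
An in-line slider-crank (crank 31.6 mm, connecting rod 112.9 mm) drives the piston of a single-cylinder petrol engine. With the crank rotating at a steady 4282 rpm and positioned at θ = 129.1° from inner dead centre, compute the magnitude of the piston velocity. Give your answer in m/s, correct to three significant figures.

ω = 2π·4282/60 = 448.4 rad/s
For an in-line slider-crank, x = r cosθ + √(L² − r² sin²θ), so v = −rω sinθ·[1 + r cosθ/√(L² − r² sin²θ)].
With r = 0.0316 m, L = 0.1129 m, θ = 129.1°: √(L² − r² sin²θ) = 0.1102 m.
v = −0.0316·448.4·0.77605·[1 + 0.0316·-0.63068/0.1102] = -9.0078 m/s.
|v| = 9.0078 m/s.

9.01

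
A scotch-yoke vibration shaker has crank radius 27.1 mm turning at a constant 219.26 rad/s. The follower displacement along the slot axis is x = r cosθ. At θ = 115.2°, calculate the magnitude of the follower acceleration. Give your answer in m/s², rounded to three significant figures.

ω = 219.3 rad/s
x = r cosθ ⇒ ẍ = −rω² cosθ (ω constant).
|a| = rω²|cosθ| = 0.0271·(219.3)²·|cos 115.2°| = 554.72 m/s².

555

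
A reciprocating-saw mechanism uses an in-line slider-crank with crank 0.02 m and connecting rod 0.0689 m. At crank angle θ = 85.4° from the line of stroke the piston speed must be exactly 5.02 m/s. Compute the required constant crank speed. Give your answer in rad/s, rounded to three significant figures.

246

For an in-line slider-crank, |v_piston| = rω|sinθ|·[1 + r cosθ/√(L² − r² sin²θ)].
With r = 0.02 m, L = 0.0689 m, θ = 85.4°: the bracketed kinematic factor |dx/dθ| = 0.02042 m.
ω = v/|dx/dθ| = 5.02/0.02042 = 245.83 rad/s.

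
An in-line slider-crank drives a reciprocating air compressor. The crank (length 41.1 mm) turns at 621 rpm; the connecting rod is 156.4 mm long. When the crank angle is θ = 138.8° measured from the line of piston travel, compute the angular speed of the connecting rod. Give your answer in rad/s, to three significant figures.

13.1

ω = 65.03 rad/s (converted from 621 rpm).
The rod makes angle φ with the slider axis where L sinφ = r sinθ; differentiating, L cosφ·φ̇ = r ω cosθ.
L cosφ = √(L² − r² sin²θ) = 0.15404 m.
|ω_rod| = r ω |cosθ| / √(L² − r² sin²θ) = 0.0411·65.03·0.75241/0.15404 = 13.055 rad/s.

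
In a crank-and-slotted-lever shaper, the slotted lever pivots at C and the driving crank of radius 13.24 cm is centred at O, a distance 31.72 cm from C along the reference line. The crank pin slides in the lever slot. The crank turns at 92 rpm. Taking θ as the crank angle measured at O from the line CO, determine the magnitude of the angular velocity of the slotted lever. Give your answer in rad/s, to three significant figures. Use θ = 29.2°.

ω = 9.634 rad/s (from 92 rpm).
Crank pin A relative to C: A = (d + r cosθ, r sinθ); lever angle φ = atan2(r sinθ, d + r cosθ).
Differentiating tanφ: φ̇ = rω(d cosθ + r)/(d² + r² + 2dr cosθ).
d² + r² + 2dr cosθ = |CA|² = 0.191466 m²;  d cosθ + r = +0.40929 m.
|ω_lever| = |0.1324·9.634·+0.40929| / 0.191466 = 2.7267 rad/s.

2.73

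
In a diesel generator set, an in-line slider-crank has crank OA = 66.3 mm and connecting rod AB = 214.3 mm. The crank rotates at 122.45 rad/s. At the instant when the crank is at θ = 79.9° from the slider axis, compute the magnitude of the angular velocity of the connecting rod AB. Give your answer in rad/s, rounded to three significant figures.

6.97

ω = 122.5 rad/s
The rod makes angle φ with the slider axis where L sinφ = r sinθ; differentiating, L cosφ·φ̇ = r ω cosθ.
L cosφ = √(L² − r² sin²θ) = 0.20412 m.
|ω_rod| = r ω |cosθ| / √(L² − r² sin²θ) = 0.0663·122.5·0.17537/0.20412 = 6.9749 rad/s.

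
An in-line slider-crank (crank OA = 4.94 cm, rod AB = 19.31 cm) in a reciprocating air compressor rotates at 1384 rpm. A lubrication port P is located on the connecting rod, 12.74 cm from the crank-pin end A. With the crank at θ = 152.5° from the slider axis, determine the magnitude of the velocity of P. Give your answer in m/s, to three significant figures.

3.54

ω = 144.9 rad/s.  Crank-pin speed |V_A| = rω = 7.1596 m/s, perpendicular to OA.
Rod angle: sinφ = −(r/L) sinθ ⇒ φ = -6.784°; ω_rod = −rω cosθ/√(L²−r²sin²θ) = +33.12 rad/s.
V_P = V_A + ω_rod × AP, with AP = 0.1274 m along the rod.
Components: V_Px = −rω sinθ − a·ω_rod·sinφ = -2.8075 m/s;  V_Py = rω cosθ + a·ω_rod·cosφ = -2.1607 m/s.
|V_P| = √(V_Px² + V_Py²) = 3.5427 m/s.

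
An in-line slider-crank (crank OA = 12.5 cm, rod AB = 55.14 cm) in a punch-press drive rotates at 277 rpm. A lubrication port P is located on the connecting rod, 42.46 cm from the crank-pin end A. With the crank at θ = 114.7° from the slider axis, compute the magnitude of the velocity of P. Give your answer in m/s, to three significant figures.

3.07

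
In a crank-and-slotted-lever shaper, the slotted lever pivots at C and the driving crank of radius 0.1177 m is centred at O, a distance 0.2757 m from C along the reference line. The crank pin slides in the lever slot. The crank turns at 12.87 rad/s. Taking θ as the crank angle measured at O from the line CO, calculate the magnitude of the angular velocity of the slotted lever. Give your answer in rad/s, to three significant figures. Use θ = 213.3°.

4.79

ω = 12.87 rad/s
Crank pin A relative to C: A = (d + r cosθ, r sinθ); lever angle φ = atan2(r sinθ, d + r cosθ).
Differentiating tanφ: φ̇ = rω(d cosθ + r)/(d² + r² + 2dr cosθ).
d² + r² + 2dr cosθ = |CA|² = 0.0356201 m²;  d cosθ + r = -0.11273 m.
|ω_lever| = |0.1177·12.87·-0.11273| / 0.0356201 = 4.7941 rad/s.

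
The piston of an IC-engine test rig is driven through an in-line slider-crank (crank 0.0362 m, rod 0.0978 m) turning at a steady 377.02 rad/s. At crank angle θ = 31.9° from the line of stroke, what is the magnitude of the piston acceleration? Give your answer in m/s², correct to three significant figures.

5280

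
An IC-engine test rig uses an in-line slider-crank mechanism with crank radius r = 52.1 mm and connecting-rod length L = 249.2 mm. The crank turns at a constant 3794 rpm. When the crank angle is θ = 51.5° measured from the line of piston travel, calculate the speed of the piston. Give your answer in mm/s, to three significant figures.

18300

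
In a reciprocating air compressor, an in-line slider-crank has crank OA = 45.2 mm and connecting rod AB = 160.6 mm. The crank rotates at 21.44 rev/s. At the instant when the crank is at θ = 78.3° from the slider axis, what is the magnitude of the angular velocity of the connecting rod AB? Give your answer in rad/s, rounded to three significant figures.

ω = 134.7 rad/s (converted from 21.44 rev/s).
The rod makes angle φ with the slider axis where L sinφ = r sinθ; differentiating, L cosφ·φ̇ = r ω cosθ.
L cosφ = √(L² − r² sin²θ) = 0.15438 m.
|ω_rod| = r ω |cosθ| / √(L² − r² sin²θ) = 0.0452·134.7·0.20279/0.15438 = 7.9982 rad/s.

8.00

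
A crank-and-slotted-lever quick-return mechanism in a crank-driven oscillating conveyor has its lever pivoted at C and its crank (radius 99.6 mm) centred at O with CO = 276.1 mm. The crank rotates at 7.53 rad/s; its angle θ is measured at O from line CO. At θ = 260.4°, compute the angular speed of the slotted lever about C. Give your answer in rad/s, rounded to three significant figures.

0.522

ω = 7.53 rad/s
Crank pin A relative to C: A = (d + r cosθ, r sinθ); lever angle φ = atan2(r sinθ, d + r cosθ).
Differentiating tanφ: φ̇ = rω(d cosθ + r)/(d² + r² + 2dr cosθ).
d² + r² + 2dr cosθ = |CA|² = 0.0769792 m²;  d cosθ + r = +0.053555 m.
|ω_lever| = |0.0996·7.53·+0.053555| / 0.0769792 = 0.52177 rad/s.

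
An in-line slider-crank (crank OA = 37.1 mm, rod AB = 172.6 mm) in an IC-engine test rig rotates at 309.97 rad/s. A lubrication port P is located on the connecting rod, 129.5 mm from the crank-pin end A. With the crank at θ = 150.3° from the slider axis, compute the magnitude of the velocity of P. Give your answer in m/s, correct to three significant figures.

5.49

ω = 310 rad/s.  Crank-pin speed |V_A| = rω = 11.5 m/s, perpendicular to OA.
Rod angle: sinφ = −(r/L) sinθ ⇒ φ = -6.113°; ω_rod = −rω cosθ/√(L²−r²sin²θ) = +58.206 rad/s.
V_P = V_A + ω_rod × AP, with AP = 0.1295 m along the rod.
Components: V_Px = −rω sinθ − a·ω_rod·sinφ = -4.895 m/s;  V_Py = rω cosθ + a·ω_rod·cosφ = -2.4944 m/s.
|V_P| = √(V_Px² + V_Py²) = 5.4939 m/s.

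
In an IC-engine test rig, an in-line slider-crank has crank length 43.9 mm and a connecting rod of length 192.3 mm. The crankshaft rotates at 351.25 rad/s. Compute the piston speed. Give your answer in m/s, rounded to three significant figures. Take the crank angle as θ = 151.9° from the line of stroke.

ω = 351.2 rad/s
For an in-line slider-crank, x = r cosθ + √(L² − r² sin²θ), so v = −rω sinθ·[1 + r cosθ/√(L² − r² sin²θ)].
With r = 0.0439 m, L = 0.1923 m, θ = 151.9°: √(L² − r² sin²θ) = 0.19119 m.
v = −0.0439·351.2·0.47101·[1 + 0.0439·-0.88213/0.19119] = -5.7918 m/s.
|v| = 5.7918 m/s.

5.79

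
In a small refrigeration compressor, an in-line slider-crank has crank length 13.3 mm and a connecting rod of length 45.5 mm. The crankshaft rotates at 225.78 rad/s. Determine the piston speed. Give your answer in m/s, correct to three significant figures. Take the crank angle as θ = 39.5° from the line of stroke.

2.35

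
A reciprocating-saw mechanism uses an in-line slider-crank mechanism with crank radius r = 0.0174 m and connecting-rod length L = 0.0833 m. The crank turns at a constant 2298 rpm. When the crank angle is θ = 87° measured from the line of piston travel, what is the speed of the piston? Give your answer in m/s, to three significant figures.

4.23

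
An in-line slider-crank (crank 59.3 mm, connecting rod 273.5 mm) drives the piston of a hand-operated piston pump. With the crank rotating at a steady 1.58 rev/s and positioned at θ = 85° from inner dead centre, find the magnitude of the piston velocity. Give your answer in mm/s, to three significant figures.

598

ω = 2π·1.58 = 9.927 rad/s
For an in-line slider-crank, x = r cosθ + √(L² − r² sin²θ), so v = −rω sinθ·[1 + r cosθ/√(L² − r² sin²θ)].
With r = 0.0593 m, L = 0.2735 m, θ = 85°: √(L² − r² sin²θ) = 0.26704 m.
v = −0.0593·9.927·0.99619·[1 + 0.0593·0.08716/0.26704] = -0.59781 m/s.
|v| = 0.59781 m/s = 597.81 mm/s.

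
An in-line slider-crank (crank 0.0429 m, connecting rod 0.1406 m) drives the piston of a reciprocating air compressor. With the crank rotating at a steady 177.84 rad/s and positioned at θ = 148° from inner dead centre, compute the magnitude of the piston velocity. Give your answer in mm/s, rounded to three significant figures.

2980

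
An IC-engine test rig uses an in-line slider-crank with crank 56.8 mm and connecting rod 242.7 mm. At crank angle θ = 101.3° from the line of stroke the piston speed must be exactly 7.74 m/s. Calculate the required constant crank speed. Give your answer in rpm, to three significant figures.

For an in-line slider-crank, |v_piston| = rω|sinθ|·[1 + r cosθ/√(L² − r² sin²θ)].
With r = 0.0568 m, L = 0.2427 m, θ = 101.3°: the bracketed kinematic factor |dx/dθ| = 0.053075 m.
ω = v/|dx/dθ| = 7.74/0.053075 = 145.83 rad/s.
N = 60ω/(2π) = 1392.6 rpm.

1390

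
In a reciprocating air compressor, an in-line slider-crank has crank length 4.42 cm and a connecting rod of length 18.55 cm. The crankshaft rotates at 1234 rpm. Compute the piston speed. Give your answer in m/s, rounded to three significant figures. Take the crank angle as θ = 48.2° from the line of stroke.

4.95

ω = 2π·1234/60 = 129.2 rad/s
For an in-line slider-crank, x = r cosθ + √(L² − r² sin²θ), so v = −rω sinθ·[1 + r cosθ/√(L² − r² sin²θ)].
With r = 0.0442 m, L = 0.1855 m, θ = 48.2°: √(L² − r² sin²θ) = 0.18255 m.
v = −0.0442·129.2·0.74548·[1 + 0.0442·0.66653/0.18255] = -4.9451 m/s.
|v| = 4.9451 m/s.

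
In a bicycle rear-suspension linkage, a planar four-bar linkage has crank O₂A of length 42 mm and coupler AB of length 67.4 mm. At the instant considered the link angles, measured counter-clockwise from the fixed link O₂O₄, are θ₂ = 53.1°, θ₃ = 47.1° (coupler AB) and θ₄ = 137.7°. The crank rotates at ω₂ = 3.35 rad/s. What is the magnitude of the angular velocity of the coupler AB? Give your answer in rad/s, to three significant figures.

2.08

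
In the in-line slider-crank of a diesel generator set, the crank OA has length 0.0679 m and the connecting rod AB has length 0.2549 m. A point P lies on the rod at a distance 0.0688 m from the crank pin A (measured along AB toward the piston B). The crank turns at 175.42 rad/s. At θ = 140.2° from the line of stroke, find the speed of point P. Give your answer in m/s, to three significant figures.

9.82

ω = 175.4 rad/s.  Crank-pin speed |V_A| = rω = 11.911 m/s, perpendicular to OA.
Rod angle: sinφ = −(r/L) sinθ ⇒ φ = -9.818°; ω_rod = −rω cosθ/√(L²−r²sin²θ) = +36.434 rad/s.
V_P = V_A + ω_rod × AP, with AP = 0.0688 m along the rod.
Components: V_Px = −rω sinθ − a·ω_rod·sinφ = -7.1969 m/s;  V_Py = rω cosθ + a·ω_rod·cosφ = -6.6811 m/s.
|V_P| = √(V_Px² + V_Py²) = 9.82 m/s.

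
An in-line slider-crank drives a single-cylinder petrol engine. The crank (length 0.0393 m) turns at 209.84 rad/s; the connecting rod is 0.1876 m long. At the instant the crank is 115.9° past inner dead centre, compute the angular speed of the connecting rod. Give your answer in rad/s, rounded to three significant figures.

ω = 209.8 rad/s
The rod makes angle φ with the slider axis where L sinφ = r sinθ; differentiating, L cosφ·φ̇ = r ω cosθ.
L cosφ = √(L² − r² sin²θ) = 0.18424 m.
|ω_rod| = r ω |cosθ| / √(L² − r² sin²θ) = 0.0393·209.8·0.43680/0.18424 = 19.552 rad/s.

19.6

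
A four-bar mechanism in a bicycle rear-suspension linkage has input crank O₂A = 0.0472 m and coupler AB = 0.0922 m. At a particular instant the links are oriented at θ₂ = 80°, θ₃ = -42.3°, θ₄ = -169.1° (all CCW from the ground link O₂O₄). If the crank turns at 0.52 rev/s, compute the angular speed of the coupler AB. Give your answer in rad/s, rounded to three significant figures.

ω₂ = 3.267 rad/s (from 0.52 rev/s).
Differentiating the loop-closure r₂e^{iθ₂}+r₃e^{iθ₃}=r₁+r₄e^{iθ₄} gives r₂ω₂e^{iθ₂}+r₃ω₃e^{iθ₃}=r₄ω₄e^{iθ₄}.
Eliminating the other unknown: ω₃ = r₂ω₂ sin(θ₄−θ₂) / [r₃ sin(θ₃−θ₄)].
Numerator sine = +0.93420; denominator sine = +0.80073.
Result = 0.0472·3.267·(+0.93420) / (0.0922·(+0.80073)) = +1.9514 rad/s; magnitude 1.9514 rad/s.

1.95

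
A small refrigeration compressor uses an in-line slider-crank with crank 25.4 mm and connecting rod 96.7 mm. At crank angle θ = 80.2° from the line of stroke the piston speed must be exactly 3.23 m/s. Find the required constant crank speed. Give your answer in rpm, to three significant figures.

1180

For an in-line slider-crank, |v_piston| = rω|sinθ|·[1 + r cosθ/√(L² − r² sin²θ)].
With r = 0.0254 m, L = 0.0967 m, θ = 80.2°: the bracketed kinematic factor |dx/dθ| = 0.026188 m.
ω = v/|dx/dθ| = 3.23/0.026188 = 123.34 rad/s.
N = 60ω/(2π) = 1177.8 rpm.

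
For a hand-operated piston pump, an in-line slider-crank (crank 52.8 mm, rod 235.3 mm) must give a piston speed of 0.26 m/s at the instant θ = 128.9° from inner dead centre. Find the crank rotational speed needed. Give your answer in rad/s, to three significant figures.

For an in-line slider-crank, |v_piston| = rω|sinθ|·[1 + r cosθ/√(L² − r² sin²θ)].
With r = 0.0528 m, L = 0.2353 m, θ = 128.9°: the bracketed kinematic factor |dx/dθ| = 0.035211 m.
ω = v/|dx/dθ| = 0.26/0.035211 = 7.3841 rad/s.

7.38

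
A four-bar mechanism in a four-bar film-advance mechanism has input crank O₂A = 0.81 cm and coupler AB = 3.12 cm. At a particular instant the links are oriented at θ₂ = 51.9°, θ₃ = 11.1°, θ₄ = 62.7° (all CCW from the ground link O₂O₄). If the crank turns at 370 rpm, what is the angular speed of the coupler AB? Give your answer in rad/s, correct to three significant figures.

2.41

ω₂ = 38.75 rad/s (from 370 rpm).
Differentiating the loop-closure r₂e^{iθ₂}+r₃e^{iθ₃}=r₁+r₄e^{iθ₄} gives r₂ω₂e^{iθ₂}+r₃ω₃e^{iθ₃}=r₄ω₄e^{iθ₄}.
Eliminating the other unknown: ω₃ = r₂ω₂ sin(θ₄−θ₂) / [r₃ sin(θ₃−θ₄)].
Numerator sine = +0.18738; denominator sine = -0.78369.
Result = 0.0081·38.75·(+0.18738) / (0.0312·(-0.78369)) = -2.4051 rad/s; magnitude 2.4051 rad/s.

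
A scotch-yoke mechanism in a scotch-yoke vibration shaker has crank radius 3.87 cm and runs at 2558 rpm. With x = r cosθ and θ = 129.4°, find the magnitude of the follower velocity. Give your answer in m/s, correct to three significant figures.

ω = 267.9 rad/s (from 2558 rpm).
x = r cosθ ⇒ ẋ = −rω sinθ.
|v| = rω|sinθ| = 0.0387·267.9·|sin 129.4°| = 8.0107 m/s.

8.01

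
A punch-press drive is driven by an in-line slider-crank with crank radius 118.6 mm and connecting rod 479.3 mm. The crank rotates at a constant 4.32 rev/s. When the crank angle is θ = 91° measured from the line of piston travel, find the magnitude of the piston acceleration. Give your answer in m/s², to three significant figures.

ω = 2π·4.32 = 27.14 rad/s
x(θ) = r cosθ + √(L² − r² sin²θ); with ω constant, a = ω²·d²x/dθ².
d²x/dθ² = −r cosθ − r²(cos2θ)/√u − r⁴ sin²2θ/(4u^{3/2}),  u = L² − r² sin²θ = 0.215667 m².
Substituting r = 0.1186 m, L = 0.4793 m, θ = 91°: d²x/dθ² = +0.032339 m.
a = ω²·d²x/dθ² = (27.14)²·(+0.032339) = +23.826 m/s²;  |a| = 23.826 m/s².

23.8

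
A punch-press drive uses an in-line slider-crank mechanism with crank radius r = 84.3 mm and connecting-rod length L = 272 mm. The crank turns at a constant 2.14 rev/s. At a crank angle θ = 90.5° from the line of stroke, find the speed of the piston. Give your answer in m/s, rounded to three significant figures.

1.13

ω = 2π·2.14 = 13.45 rad/s
For an in-line slider-crank, x = r cosθ + √(L² − r² sin²θ), so v = −rω sinθ·[1 + r cosθ/√(L² − r² sin²θ)].
With r = 0.0843 m, L = 0.272 m, θ = 90.5°: √(L² − r² sin²θ) = 0.25861 m.
v = −0.0843·13.45·0.99996·[1 + 0.0843·-0.00873/0.25861] = -1.1302 m/s.
|v| = 1.1302 m/s.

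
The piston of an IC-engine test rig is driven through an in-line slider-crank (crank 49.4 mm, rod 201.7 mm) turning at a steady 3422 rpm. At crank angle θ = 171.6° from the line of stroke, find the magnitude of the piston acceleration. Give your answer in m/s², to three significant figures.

4790

ω = 2π·3422/60 = 358.4 rad/s
x(θ) = r cosθ + √(L² − r² sin²θ); with ω constant, a = ω²·d²x/dθ².
d²x/dθ² = −r cosθ − r²(cos2θ)/√u − r⁴ sin²2θ/(4u^{3/2}),  u = L² − r² sin²θ = 0.0406308 m².
Substituting r = 0.0494 m, L = 0.2017 m, θ = 171.6°: d²x/dθ² = +0.037265 m.
a = ω²·d²x/dθ² = (358.4)²·(+0.037265) = +4785.4 m/s²;  |a| = 4785.4 m/s².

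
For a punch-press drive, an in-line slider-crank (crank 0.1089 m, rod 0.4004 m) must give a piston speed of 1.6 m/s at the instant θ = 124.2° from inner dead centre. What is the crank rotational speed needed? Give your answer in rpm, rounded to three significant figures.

201

For an in-line slider-crank, |v_piston| = rω|sinθ|·[1 + r cosθ/√(L² − r² sin²θ)].
With r = 0.1089 m, L = 0.4004 m, θ = 124.2°: the bracketed kinematic factor |dx/dθ| = 0.075938 m.
ω = v/|dx/dθ| = 1.6/0.075938 = 21.07 rad/s.
N = 60ω/(2π) = 201.2 rpm.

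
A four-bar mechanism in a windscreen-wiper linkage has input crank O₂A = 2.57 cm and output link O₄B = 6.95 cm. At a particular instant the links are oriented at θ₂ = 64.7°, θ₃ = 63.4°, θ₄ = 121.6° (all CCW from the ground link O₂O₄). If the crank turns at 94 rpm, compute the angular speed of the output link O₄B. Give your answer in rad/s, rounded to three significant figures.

ω₂ = 9.844 rad/s (from 94 rpm).
Differentiating the loop-closure r₂e^{iθ₂}+r₃e^{iθ₃}=r₁+r₄e^{iθ₄} gives r₂ω₂e^{iθ₂}+r₃ω₃e^{iθ₃}=r₄ω₄e^{iθ₄}.
Eliminating the other unknown: ω₄ = r₂ω₂ sin(θ₂−θ₃) / [r₄ sin(θ₄−θ₃)].
Numerator sine = +0.02269; denominator sine = +0.84989.
Result = 0.0257·9.844·(+0.02269) / (0.0695·(+0.84989)) = +0.097168 rad/s; magnitude 0.097168 rad/s.

0.0972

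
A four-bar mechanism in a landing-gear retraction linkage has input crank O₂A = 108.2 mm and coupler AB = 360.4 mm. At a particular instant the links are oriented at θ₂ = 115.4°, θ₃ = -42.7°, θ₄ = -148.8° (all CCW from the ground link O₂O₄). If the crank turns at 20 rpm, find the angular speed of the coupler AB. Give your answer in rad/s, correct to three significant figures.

ω₂ = 2.094 rad/s (from 20 rpm).
Differentiating the loop-closure r₂e^{iθ₂}+r₃e^{iθ₃}=r₁+r₄e^{iθ₄} gives r₂ω₂e^{iθ₂}+r₃ω₃e^{iθ₃}=r₄ω₄e^{iθ₄}.
Eliminating the other unknown: ω₃ = r₂ω₂ sin(θ₄−θ₂) / [r₃ sin(θ₃−θ₄)].
Numerator sine = +0.99488; denominator sine = +0.96078.
Result = 0.1082·2.094·(+0.99488) / (0.3604·(+0.96078)) = +0.6511 rad/s; magnitude 0.6511 rad/s.

0.651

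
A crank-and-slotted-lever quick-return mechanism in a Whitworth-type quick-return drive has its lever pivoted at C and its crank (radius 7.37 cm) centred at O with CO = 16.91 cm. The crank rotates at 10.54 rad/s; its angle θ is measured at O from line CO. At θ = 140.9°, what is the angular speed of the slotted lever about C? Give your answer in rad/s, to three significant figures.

3.04

ω = 10.54 rad/s
Crank pin A relative to C: A = (d + r cosθ, r sinθ); lever angle φ = atan2(r sinθ, d + r cosθ).
Differentiating tanφ: φ̇ = rω(d cosθ + r)/(d² + r² + 2dr cosθ).
d² + r² + 2dr cosθ = |CA|² = 0.0146833 m²;  d cosθ + r = -0.057529 m.
|ω_lever| = |0.0737·10.54·-0.057529| / 0.0146833 = 3.0435 rad/s.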